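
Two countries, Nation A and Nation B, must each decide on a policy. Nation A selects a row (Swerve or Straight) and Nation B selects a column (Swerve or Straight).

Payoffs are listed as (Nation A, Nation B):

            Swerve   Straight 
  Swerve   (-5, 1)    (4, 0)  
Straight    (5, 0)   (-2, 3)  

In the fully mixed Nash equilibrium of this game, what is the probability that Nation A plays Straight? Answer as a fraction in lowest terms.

Let p be the probability that Nation A plays Swerve. In a completely mixed equilibrium, Nation B must be indifferent between Swerve and Straight.
Nation B's expected payoff from Swerve is p; from Straight it is 3(1−p).
Setting these equal: p = −3p + 3, so p = 3/4.
Therefore Nation A plays Straight with probability 1 − 3/4 = 1/4.

1/4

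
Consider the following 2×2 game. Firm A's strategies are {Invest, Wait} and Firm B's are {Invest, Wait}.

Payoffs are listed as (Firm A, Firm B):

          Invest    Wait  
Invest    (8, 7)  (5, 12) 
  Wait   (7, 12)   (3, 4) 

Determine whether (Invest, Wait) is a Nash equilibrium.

Yes

At (Invest, Wait), Firm A earns 5; switching to Wait would give 3, so Firm A has no profitable deviation.
Firm B earns 12; switching to Invest would give 7, so Firm B has no profitable deviation.
Neither player can gain by a unilateral deviation, so this profile is a Nash equilibrium.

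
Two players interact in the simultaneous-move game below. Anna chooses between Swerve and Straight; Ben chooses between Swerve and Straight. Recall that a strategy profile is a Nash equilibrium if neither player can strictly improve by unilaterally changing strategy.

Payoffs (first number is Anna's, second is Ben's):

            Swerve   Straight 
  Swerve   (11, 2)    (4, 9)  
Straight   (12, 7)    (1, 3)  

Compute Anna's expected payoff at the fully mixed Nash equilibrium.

First find q, the probability Ben plays Swerve, from Anna's indifference between Swerve and Straight: 11q + 4(1−q) = 12q + (1−q), giving q = 3/4.
Since Anna is indifferent in equilibrium, Anna's expected payoff equals the payoff from either row against (3/4, 1/4). Using Swerve: 11(3/4) + 4(1/4) = 37/4.

37/4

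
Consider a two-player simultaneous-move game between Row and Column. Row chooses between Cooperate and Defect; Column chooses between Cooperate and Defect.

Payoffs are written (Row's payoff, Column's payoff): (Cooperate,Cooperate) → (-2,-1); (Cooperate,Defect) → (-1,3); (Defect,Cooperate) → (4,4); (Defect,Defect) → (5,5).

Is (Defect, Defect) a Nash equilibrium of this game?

At (Defect, Defect), Row earns 5; switching to Cooperate would give -1, so Row has no profitable deviation.
Column earns 5; switching to Cooperate would give 4, so Column has no profitable deviation.
Neither player can gain by a unilateral deviation, so this profile is a Nash equilibrium.

Yes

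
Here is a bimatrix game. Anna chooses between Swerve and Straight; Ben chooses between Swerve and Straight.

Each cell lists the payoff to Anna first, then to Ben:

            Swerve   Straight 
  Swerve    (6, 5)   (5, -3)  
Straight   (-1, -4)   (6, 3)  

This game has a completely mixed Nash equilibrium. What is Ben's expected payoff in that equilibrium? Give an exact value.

First find x, the probability Anna plays Swerve, from Ben's indifference between Swerve and Straight: 5x − 4(1−x) = −3x + 3(1−x), giving x = 7/15.
Since Ben is indifferent in equilibrium, Ben's expected payoff equals the payoff from either column against (7/15, 8/15). Using Swerve: 5(7/15) − 4(8/15) = 1/5.

1/5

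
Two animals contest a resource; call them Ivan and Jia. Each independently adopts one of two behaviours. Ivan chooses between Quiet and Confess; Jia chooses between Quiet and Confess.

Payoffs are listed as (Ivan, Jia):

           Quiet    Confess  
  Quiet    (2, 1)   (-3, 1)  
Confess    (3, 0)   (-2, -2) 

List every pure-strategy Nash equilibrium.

(Confess, Quiet)

(Quiet, Quiet): Ivan prefers Confess (3 > 2) — not an equilibrium.
(Quiet, Confess): Ivan prefers Confess (-2 > -3) — not an equilibrium.
(Confess, Quiet): Ivan gets 3 ≥ 2 from Quiet, and Jia gets 0 ≥ -2 from Confess — Nash equilibrium.
(Confess, Confess): Jia prefers Quiet (0 > -2) — not an equilibrium.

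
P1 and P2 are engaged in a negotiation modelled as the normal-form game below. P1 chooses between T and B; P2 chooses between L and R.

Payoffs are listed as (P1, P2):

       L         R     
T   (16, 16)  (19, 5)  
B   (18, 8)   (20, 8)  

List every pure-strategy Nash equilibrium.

(T, L): P1 prefers B (18 > 16) — not an equilibrium.
(T, R): P1 prefers B (20 > 19); P2 prefers L (16 > 5) — not an equilibrium.
(B, L): P1 gets 18 ≥ 16 from T, and P2 gets 8 ≥ 8 from R — Nash equilibrium.
(B, R): P1 gets 20 ≥ 19 from T, and P2 gets 8 ≥ 8 from L — Nash equilibrium.

(B, L) and (B, R)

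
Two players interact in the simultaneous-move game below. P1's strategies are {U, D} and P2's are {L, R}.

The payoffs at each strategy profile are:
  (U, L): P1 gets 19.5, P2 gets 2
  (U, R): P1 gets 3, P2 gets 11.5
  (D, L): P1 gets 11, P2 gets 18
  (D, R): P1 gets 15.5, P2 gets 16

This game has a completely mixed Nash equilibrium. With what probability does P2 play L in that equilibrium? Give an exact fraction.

25/42

Let y be the probability that P2 plays L. In a completely mixed equilibrium, P1 must be indifferent between U and D.
P1's expected payoff from U is 19.5y + 3(1−y); from D it is 11y + 15.5(1−y).
Setting these equal: 16.5y + 3 = −4.5y + 15.5, so y = 25/42.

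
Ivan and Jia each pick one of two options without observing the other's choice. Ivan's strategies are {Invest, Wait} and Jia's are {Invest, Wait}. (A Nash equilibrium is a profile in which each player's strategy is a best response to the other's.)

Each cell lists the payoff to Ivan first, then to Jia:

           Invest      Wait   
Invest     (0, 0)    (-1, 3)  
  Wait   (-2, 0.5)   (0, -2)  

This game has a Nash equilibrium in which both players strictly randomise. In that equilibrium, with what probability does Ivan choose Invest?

Let r be the probability that Ivan plays Invest. In a completely mixed equilibrium, Jia must be indifferent between Invest and Wait.
Jia's expected payoff from Invest is 0.5(1−r); from Wait it is 3r − 2(1−r).
Setting these equal: −0.5r + 0.5 = 5r − 2, so r = 5/11.

5/11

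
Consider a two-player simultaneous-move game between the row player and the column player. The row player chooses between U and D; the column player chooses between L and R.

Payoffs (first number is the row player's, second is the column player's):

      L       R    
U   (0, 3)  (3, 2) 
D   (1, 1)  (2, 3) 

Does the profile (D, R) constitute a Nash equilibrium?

No

At (D, R), the row player earns 2; switching to U would give 3, so the row player would deviate.
The column player earns 3; switching to L would give 1, so the column player has no profitable deviation.
Since at least one player can profitably deviate, this is not a Nash equilibrium.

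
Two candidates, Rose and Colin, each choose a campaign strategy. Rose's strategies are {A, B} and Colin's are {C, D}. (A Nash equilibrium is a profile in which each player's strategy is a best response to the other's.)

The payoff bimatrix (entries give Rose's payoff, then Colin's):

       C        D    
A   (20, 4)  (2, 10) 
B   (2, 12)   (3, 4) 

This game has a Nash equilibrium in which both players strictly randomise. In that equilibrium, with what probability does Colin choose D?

18/19

Let q be the probability that Colin plays C. In a completely mixed equilibrium, Rose must be indifferent between A and B.
Rose's expected payoff from A is 20q + 2(1−q); from B it is 2q + 3(1−q).
Setting these equal: 18q + 2 = −q + 3, so q = 1/19.
Therefore Colin plays D with probability 1 − 1/19 = 18/19.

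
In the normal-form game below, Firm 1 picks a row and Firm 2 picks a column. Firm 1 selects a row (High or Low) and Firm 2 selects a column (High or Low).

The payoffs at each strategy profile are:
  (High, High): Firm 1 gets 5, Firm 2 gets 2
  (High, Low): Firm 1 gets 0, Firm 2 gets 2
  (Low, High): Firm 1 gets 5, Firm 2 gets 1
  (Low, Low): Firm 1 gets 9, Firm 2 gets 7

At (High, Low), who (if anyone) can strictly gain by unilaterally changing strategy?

Firm 1

Firm 1 at (High, Low) earns 0; deviating to Low yields 9 — a strict improvement.
Firm 2 earns 2; deviating to High yields 2 — not better.
Only Firm 1 has a strictly profitable deviation.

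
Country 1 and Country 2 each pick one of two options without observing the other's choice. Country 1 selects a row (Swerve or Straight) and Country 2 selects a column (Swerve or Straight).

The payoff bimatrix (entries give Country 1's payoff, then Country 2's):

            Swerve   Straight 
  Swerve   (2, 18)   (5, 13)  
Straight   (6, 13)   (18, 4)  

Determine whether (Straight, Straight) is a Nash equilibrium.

No

At (Straight, Straight), Country 1 earns 18; switching to Swerve would give 5, so Country 1 has no profitable deviation.
Country 2 earns 4; switching to Swerve would give 13, so Country 2 would deviate.
Since at least one player can profitably deviate, this is not a Nash equilibrium.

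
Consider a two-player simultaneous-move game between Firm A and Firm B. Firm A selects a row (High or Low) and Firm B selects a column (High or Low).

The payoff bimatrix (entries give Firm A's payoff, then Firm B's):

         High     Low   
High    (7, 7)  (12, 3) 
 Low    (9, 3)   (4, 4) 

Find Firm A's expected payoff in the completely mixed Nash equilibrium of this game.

First find y, the probability Firm B plays High, from Firm A's indifference between High and Low: 7y + 12(1−y) = 9y + 4(1−y), giving y = 4/5.
Since Firm A is indifferent in equilibrium, Firm A's expected payoff equals the payoff from either row against (4/5, 1/5). Using High: 7(4/5) + 12(1/5) = 8.

8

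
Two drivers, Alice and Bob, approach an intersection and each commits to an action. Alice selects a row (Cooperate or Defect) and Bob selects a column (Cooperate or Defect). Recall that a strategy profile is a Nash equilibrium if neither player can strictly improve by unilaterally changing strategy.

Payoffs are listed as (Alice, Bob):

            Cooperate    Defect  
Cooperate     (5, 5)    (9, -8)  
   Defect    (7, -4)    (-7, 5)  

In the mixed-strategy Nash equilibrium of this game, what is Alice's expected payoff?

49/9

First find y, the probability Bob plays Cooperate, from Alice's indifference between Cooperate and Defect: 5y + 9(1−y) = 7y − 7(1−y), giving y = 8/9.
Since Alice is indifferent in equilibrium, Alice's expected payoff equals the payoff from either row against (8/9, 1/9). Using Cooperate: 5(8/9) + 9(1/9) = 49/9.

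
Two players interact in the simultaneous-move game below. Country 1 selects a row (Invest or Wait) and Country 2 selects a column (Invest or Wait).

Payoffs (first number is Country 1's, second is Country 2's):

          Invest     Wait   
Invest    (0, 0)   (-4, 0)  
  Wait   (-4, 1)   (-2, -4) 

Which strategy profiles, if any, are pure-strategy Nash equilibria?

(Invest, Invest)

(Invest, Invest): Country 1 gets 0 ≥ -4 from Wait, and Country 2 gets 0 ≥ 0 from Wait — Nash equilibrium.
(Invest, Wait): Country 1 prefers Wait (-2 > -4) — not an equilibrium.
(Wait, Invest): Country 1 prefers Invest (0 > -4) — not an equilibrium.
(Wait, Wait): Country 2 prefers Invest (1 > -4) — not an equilibrium.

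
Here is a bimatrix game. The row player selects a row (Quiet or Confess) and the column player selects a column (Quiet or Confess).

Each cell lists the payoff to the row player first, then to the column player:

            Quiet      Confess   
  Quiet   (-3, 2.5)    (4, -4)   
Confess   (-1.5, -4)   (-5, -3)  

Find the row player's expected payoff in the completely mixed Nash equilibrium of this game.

-2

First find q, the probability the column player plays Quiet, from the row player's indifference between Quiet and Confess: −3q + 4(1−q) = −1.5q − 5(1−q), giving q = 6/7.
Since the row player is indifferent in equilibrium, the row player's expected payoff equals the payoff from either row against (6/7, 1/7). Using Quiet: −3(6/7) + 4(1/7) = -2.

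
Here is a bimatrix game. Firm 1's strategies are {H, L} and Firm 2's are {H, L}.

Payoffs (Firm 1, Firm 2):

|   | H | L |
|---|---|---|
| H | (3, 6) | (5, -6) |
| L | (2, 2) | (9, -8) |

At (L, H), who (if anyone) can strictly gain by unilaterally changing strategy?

Firm 1 at (L, H) earns 2; deviating to H yields 3 — a strict improvement.
Firm 2 earns 2; deviating to L yields -8 — not better.
Only Firm 1 has a strictly profitable deviation.

Firm 1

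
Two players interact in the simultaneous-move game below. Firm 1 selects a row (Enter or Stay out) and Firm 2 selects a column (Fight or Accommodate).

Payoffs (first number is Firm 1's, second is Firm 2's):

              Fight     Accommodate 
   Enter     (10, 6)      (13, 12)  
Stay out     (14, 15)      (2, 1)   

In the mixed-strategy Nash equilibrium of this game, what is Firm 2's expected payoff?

87/10

First find x, the probability Firm 1 plays Enter, from Firm 2's indifference between Fight and Accommodate: 6x + 15(1−x) = 12x + (1−x), giving x = 7/10.
Since Firm 2 is indifferent in equilibrium, Firm 2's expected payoff equals the payoff from either column against (7/10, 3/10). Using Fight: 6(7/10) + 15(3/10) = 87/10.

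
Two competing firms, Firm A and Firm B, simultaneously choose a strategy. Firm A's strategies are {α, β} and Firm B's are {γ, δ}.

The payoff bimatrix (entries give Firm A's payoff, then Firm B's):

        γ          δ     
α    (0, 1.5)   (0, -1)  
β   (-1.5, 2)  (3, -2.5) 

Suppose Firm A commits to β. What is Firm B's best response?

γ

Against β, Firm B earns 2 from γ and -2.5 from δ.
So γ is the best response.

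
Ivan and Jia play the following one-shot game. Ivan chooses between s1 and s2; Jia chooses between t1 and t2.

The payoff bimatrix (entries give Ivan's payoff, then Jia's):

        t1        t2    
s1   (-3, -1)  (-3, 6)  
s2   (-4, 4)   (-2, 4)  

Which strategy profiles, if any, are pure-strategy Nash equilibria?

(s1, t1): Jia prefers t2 (6 > -1) — not an equilibrium.
(s1, t2): Ivan prefers s2 (-2 > -3) — not an equilibrium.
(s2, t1): Ivan prefers s1 (-3 > -4) — not an equilibrium.
(s2, t2): Ivan gets -2 ≥ -3 from s1, and Jia gets 4 ≥ 4 from t1 — Nash equilibrium.

(s2, t2)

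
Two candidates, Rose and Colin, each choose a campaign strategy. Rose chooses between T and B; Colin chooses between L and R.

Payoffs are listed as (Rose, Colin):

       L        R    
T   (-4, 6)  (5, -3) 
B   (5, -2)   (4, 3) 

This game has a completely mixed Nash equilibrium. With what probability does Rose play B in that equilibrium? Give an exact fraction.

Let p be the probability that Rose plays T. In a completely mixed equilibrium, Colin must be indifferent between L and R.
Colin's expected payoff from L is 6p − 2(1−p); from R it is −3p + 3(1−p).
Setting these equal: 8p − 2 = −6p + 3, so p = 5/14.
Therefore Rose plays B with probability 1 − 5/14 = 9/14.

9/14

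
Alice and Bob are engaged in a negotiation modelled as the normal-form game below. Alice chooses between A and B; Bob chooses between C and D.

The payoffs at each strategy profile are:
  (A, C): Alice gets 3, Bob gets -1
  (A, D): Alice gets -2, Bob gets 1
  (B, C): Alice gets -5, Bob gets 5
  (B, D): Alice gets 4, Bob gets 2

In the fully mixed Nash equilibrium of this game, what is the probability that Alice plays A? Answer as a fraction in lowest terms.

3/5

Let r be the probability that Alice plays A. In a completely mixed equilibrium, Bob must be indifferent between C and D.
Bob's expected payoff from C is −r + 5(1−r); from D it is r + 2(1−r).
Setting these equal: −6r + 5 = −r + 2, so r = 3/5.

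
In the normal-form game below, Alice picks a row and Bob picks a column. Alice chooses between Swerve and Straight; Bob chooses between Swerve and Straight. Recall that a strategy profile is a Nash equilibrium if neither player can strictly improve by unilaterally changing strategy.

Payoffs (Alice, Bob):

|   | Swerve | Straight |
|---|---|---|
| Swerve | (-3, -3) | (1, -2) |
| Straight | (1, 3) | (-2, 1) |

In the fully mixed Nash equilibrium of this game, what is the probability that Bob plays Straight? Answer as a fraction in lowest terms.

Let q be the probability that Bob plays Swerve. In a completely mixed equilibrium, Alice must be indifferent between Swerve and Straight.
Alice's expected payoff from Swerve is −3q + (1−q); from Straight it is q − 2(1−q).
Setting these equal: −4q + 1 = 3q − 2, so q = 3/7.
Therefore Bob plays Straight with probability 1 − 3/7 = 4/7.

4/7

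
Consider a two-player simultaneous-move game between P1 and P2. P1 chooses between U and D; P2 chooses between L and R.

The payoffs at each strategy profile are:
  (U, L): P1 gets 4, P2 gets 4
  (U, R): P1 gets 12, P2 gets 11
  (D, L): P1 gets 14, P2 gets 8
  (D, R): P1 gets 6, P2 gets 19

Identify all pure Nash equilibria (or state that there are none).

(U, L): P1 prefers D (14 > 4); P2 prefers R (11 > 4) — not an equilibrium.
(U, R): P1 gets 12 ≥ 6 from D, and P2 gets 11 ≥ 4 from L — Nash equilibrium.
(D, L): P2 prefers R (19 > 8) — not an equilibrium.
(D, R): P1 prefers U (12 > 6) — not an equilibrium.

(U, R)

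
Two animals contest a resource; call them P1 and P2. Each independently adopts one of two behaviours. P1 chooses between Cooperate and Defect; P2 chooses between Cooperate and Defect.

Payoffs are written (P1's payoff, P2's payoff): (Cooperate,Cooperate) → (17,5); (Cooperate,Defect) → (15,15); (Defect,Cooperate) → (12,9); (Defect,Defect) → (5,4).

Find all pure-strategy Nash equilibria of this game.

(Cooperate, Cooperate): P2 prefers Defect (15 > 5) — not an equilibrium.
(Cooperate, Defect): P1 gets 15 ≥ 5 from Defect, and P2 gets 15 ≥ 5 from Cooperate — Nash equilibrium.
(Defect, Cooperate): P1 prefers Cooperate (17 > 12) — not an equilibrium.
(Defect, Defect): P1 prefers Cooperate (15 > 5); P2 prefers Cooperate (9 > 4) — not an equilibrium.

(Cooperate, Defect)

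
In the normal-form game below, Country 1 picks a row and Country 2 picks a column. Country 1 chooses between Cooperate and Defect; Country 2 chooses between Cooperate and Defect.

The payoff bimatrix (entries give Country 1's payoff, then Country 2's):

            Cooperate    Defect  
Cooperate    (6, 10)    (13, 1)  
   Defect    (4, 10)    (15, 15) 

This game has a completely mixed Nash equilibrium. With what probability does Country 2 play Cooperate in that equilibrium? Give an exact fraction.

1/2

Let y be the probability that Country 2 plays Cooperate. In a completely mixed equilibrium, Country 1 must be indifferent between Cooperate and Defect.
Country 1's expected payoff from Cooperate is 6y + 13(1−y); from Defect it is 4y + 15(1−y).
Setting these equal: −7y + 13 = −11y + 15, so y = 1/2.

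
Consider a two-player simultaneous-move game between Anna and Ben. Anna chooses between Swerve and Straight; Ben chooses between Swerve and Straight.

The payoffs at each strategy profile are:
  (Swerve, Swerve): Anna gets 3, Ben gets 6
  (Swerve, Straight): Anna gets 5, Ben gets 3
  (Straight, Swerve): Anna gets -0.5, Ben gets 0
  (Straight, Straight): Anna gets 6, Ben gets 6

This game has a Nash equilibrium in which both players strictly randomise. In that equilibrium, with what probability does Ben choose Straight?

7/9

Let q be the probability that Ben plays Swerve. In a completely mixed equilibrium, Anna must be indifferent between Swerve and Straight.
Anna's expected payoff from Swerve is 3q + 5(1−q); from Straight it is −0.5q + 6(1−q).
Setting these equal: −2q + 5 = −6.5q + 6, so q = 2/9.
Therefore Ben plays Straight with probability 1 − 2/9 = 7/9.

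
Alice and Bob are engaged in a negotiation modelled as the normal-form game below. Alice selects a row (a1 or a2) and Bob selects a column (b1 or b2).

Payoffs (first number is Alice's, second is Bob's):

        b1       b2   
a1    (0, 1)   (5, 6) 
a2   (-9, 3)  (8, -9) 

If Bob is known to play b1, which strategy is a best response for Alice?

Against b1, Alice earns 0 from a1 and -9 from a2.
So a1 is the best response.

a1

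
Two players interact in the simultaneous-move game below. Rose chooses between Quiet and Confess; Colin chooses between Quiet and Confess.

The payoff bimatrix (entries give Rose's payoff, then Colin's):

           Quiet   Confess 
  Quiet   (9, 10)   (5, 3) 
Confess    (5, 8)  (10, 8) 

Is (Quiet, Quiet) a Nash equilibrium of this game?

At (Quiet, Quiet), Rose earns 9; switching to Confess would give 5, so Rose has no profitable deviation.
Colin earns 10; switching to Confess would give 3, so Colin has no profitable deviation.
Neither player can gain by a unilateral deviation, so this profile is a Nash equilibrium.

Yes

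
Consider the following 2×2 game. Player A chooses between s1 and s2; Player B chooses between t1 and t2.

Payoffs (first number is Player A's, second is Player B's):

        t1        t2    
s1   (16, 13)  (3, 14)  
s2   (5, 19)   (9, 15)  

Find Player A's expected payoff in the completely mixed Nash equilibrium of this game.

129/17

First find q, the probability Player B plays t1, from Player A's indifference between s1 and s2: 16q + 3(1−q) = 5q + 9(1−q), giving q = 6/17.
Since Player A is indifferent in equilibrium, Player A's expected payoff equals the payoff from either row against (6/17, 11/17). Using s1: 16(6/17) + 3(11/17) = 129/17.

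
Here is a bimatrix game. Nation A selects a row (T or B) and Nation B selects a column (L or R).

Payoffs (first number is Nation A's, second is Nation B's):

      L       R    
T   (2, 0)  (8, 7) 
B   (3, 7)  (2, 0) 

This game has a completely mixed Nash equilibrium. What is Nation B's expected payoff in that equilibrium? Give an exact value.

First find x, the probability Nation A plays T, from Nation B's indifference between L and R: 7(1−x) = 7x, giving x = 1/2.
Since Nation B is indifferent in equilibrium, Nation B's expected payoff equals the payoff from either column against (1/2, 1/2). Using L: 7(1/2) = 7/2.

7/2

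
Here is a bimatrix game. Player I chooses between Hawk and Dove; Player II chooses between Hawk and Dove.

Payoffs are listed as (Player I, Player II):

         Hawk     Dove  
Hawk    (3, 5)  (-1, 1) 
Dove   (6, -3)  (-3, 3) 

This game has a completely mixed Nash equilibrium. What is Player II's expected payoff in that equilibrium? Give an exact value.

First find p, the probability Player I plays Hawk, from Player II's indifference between Hawk and Dove: 5p − 3(1−p) = p + 3(1−p), giving p = 3/5.
Since Player II is indifferent in equilibrium, Player II's expected payoff equals the payoff from either column against (3/5, 2/5). Using Hawk: 5(3/5) − 3(2/5) = 9/5.

9/5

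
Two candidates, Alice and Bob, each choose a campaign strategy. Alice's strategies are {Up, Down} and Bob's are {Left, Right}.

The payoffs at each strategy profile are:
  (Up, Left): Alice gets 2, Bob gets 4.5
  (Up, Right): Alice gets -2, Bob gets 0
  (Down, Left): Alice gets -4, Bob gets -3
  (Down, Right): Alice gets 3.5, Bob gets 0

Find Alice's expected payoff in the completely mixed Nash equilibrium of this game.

-2/23

First find q, the probability Bob plays Left, from Alice's indifference between Up and Down: 2q − 2(1−q) = −4q + 3.5(1−q), giving q = 11/23.
Since Alice is indifferent in equilibrium, Alice's expected payoff equals the payoff from either row against (11/23, 12/23). Using Up: 2(11/23) − 2(12/23) = -2/23.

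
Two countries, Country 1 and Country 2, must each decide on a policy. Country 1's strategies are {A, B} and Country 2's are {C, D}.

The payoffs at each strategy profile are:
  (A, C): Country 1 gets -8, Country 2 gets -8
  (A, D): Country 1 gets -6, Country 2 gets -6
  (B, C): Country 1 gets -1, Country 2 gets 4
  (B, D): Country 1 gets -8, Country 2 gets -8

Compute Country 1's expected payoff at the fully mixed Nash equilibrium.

First find q, the probability Country 2 plays C, from Country 1's indifference between A and B: −8q − 6(1−q) = −q − 8(1−q), giving q = 2/9.
Since Country 1 is indifferent in equilibrium, Country 1's expected payoff equals the payoff from either row against (2/9, 7/9). Using A: −8(2/9) − 6(7/9) = -58/9.

-58/9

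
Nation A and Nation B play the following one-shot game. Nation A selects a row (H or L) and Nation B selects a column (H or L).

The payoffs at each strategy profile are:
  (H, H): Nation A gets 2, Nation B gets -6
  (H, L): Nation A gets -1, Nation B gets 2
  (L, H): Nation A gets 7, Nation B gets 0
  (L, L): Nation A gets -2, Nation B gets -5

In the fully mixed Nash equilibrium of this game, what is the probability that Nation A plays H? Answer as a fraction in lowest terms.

Let x be the probability that Nation A plays H. In a completely mixed equilibrium, Nation B must be indifferent between H and L.
Nation B's expected payoff from H is −6x; from L it is 2x − 5(1−x).
Setting these equal: −6x = 7x − 5, so x = 5/13.

5/13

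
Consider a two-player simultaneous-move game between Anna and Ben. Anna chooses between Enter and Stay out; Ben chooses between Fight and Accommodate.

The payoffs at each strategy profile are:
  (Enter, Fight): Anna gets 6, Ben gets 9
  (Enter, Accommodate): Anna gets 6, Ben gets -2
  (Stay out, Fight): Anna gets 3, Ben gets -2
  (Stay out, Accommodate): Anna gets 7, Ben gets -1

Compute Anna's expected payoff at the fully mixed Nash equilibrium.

6

First find y, the probability Ben plays Fight, from Anna's indifference between Enter and Stay out: 6y + 6(1−y) = 3y + 7(1−y), giving y = 1/4.
Since Anna is indifferent in equilibrium, Anna's expected payoff equals the payoff from either row against (1/4, 3/4). Using Enter: 6(1/4) + 6(3/4) = 6.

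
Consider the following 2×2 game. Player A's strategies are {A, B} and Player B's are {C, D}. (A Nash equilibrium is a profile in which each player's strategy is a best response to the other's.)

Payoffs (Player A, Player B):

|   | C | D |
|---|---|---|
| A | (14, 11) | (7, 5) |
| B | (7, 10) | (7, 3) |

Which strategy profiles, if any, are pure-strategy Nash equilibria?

(A, C): Player A gets 14 ≥ 7 from B, and Player B gets 11 ≥ 5 from D — Nash equilibrium.
(A, D): Player B prefers C (11 > 5) — not an equilibrium.
(B, C): Player A prefers A (14 > 7) — not an equilibrium.
(B, D): Player B prefers C (10 > 3) — not an equilibrium.

(A, C)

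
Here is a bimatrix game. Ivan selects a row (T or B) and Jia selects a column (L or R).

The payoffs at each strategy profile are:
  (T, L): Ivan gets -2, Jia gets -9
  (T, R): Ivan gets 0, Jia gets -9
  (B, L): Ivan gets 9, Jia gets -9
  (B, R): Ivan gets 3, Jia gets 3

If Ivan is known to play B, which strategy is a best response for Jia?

R

Against B, Jia earns -9 from L and 3 from R.
So R is the best response.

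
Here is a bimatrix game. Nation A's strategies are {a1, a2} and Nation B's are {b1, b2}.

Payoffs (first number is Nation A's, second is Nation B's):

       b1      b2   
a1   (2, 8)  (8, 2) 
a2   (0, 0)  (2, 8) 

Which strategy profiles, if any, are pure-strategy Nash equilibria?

(a1, b1): Nation A gets 2 ≥ 0 from a2, and Nation B gets 8 ≥ 2 from b2 — Nash equilibrium.
(a1, b2): Nation B prefers b1 (8 > 2) — not an equilibrium.
(a2, b1): Nation A prefers a1 (2 > 0); Nation B prefers b2 (8 > 0) — not an equilibrium.
(a2, b2): Nation A prefers a1 (8 > 2) — not an equilibrium.

(a1, b1)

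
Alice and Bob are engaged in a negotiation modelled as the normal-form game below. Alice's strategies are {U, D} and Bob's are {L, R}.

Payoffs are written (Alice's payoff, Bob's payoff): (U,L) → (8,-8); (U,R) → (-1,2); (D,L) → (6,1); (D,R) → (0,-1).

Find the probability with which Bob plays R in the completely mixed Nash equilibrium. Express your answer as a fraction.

2/3

Let y be the probability that Bob plays L. In a completely mixed equilibrium, Alice must be indifferent between U and D.
Alice's expected payoff from U is 8y − (1−y); from D it is 6y.
Setting these equal: 9y − 1 = 6y, so y = 1/3.
Therefore Bob plays R with probability 1 − 1/3 = 2/3.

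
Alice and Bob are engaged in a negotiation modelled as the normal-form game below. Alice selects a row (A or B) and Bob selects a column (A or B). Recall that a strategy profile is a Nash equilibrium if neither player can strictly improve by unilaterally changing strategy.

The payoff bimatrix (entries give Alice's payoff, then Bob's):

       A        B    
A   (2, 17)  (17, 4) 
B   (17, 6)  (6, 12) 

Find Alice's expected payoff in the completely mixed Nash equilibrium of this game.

277/26

First find q, the probability Bob plays A, from Alice's indifference between A and B: 2q + 17(1−q) = 17q + 6(1−q), giving q = 11/26.
Since Alice is indifferent in equilibrium, Alice's expected payoff equals the payoff from either row against (11/26, 15/26). Using A: 2(11/26) + 17(15/26) = 277/26.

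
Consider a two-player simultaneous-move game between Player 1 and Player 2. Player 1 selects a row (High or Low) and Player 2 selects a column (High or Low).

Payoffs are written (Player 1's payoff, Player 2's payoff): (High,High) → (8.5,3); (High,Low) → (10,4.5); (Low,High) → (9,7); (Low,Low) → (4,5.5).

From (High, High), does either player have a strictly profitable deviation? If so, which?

Player 1 at (High, High) earns 8.5; deviating to Low yields 9 — a strict improvement.
Player 2 earns 3; deviating to Low yields 4.5 — a strict improvement.
Both Player 1 and Player 2 have strictly profitable deviations.

Both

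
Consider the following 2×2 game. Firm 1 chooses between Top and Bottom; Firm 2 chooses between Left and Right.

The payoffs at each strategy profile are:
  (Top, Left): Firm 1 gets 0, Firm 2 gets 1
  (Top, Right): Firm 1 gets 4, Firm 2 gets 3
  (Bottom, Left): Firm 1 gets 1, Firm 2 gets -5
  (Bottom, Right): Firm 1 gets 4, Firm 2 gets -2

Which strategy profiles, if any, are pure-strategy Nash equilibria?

(Top, Right) and (Bottom, Right)

(Top, Left): Firm 1 prefers Bottom (1 > 0); Firm 2 prefers Right (3 > 1) — not an equilibrium.
(Top, Right): Firm 1 gets 4 ≥ 4 from Bottom, and Firm 2 gets 3 ≥ 1 from Left — Nash equilibrium.
(Bottom, Left): Firm 2 prefers Right (-2 > -5) — not an equilibrium.
(Bottom, Right): Firm 1 gets 4 ≥ 4 from Top, and Firm 2 gets -2 ≥ -5 from Left — Nash equilibrium.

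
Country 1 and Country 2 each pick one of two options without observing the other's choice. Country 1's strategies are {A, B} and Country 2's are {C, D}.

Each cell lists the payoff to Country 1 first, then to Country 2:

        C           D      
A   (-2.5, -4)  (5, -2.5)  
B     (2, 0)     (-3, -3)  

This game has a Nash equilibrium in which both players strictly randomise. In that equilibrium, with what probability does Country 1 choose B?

Let r be the probability that Country 1 plays A. In a completely mixed equilibrium, Country 2 must be indifferent between C and D.
Country 2's expected payoff from C is −4r; from D it is −2.5r − 3(1−r).
Setting these equal: −4r = 0.5r − 3, so r = 2/3.
Therefore Country 1 plays B with probability 1 − 2/3 = 1/3.

1/3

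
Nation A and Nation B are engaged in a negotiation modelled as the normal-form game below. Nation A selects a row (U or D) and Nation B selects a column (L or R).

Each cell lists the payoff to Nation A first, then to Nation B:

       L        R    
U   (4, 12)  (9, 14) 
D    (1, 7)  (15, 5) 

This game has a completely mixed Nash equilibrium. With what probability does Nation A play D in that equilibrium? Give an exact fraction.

1/2

Let p be the probability that Nation A plays U. In a completely mixed equilibrium, Nation B must be indifferent between L and R.
Nation B's expected payoff from L is 12p + 7(1−p); from R it is 14p + 5(1−p).
Setting these equal: 5p + 7 = 9p + 5, so p = 1/2.
Therefore Nation A plays D with probability 1 − 1/2 = 1/2.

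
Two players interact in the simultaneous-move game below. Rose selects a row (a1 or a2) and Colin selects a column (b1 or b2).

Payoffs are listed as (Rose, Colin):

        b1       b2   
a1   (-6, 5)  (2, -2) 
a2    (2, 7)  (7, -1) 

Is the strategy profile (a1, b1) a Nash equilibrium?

At (a1, b1), Rose earns -6; switching to a2 would give 2, so Rose would deviate.
Colin earns 5; switching to b2 would give -2, so Colin has no profitable deviation.
Since at least one player can profitably deviate, this is not a Nash equilibrium.

No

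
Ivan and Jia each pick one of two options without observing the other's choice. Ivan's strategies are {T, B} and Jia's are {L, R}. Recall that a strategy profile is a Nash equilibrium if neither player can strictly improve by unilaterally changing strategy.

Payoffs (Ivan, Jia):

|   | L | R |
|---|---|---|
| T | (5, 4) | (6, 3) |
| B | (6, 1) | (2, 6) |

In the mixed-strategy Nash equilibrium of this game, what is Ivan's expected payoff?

26/5

First find q, the probability Jia plays L, from Ivan's indifference between T and B: 5q + 6(1−q) = 6q + 2(1−q), giving q = 4/5.
Since Ivan is indifferent in equilibrium, Ivan's expected payoff equals the payoff from either row against (4/5, 1/5). Using T: 5(4/5) + 6(1/5) = 26/5.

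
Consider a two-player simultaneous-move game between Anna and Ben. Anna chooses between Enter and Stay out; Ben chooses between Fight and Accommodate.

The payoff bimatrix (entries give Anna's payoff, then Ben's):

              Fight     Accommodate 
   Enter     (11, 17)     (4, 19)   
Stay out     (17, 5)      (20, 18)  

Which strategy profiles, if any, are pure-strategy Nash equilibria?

(Stay out, Accommodate)

(Enter, Fight): Anna prefers Stay out (17 > 11); Ben prefers Accommodate (19 > 17) — not an equilibrium.
(Enter, Accommodate): Anna prefers Stay out (20 > 4) — not an equilibrium.
(Stay out, Fight): Ben prefers Accommodate (18 > 5) — not an equilibrium.
(Stay out, Accommodate): Anna gets 20 ≥ 4 from Enter, and Ben gets 18 ≥ 5 from Fight — Nash equilibrium.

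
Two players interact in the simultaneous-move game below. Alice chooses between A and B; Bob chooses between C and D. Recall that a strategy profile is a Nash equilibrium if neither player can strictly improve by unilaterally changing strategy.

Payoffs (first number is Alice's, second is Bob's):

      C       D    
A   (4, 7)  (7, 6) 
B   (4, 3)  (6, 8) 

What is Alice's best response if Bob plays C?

Against C, Alice earns 4 from A and 4 from B.
So either strategy is a best response.

either — both A and B are best responses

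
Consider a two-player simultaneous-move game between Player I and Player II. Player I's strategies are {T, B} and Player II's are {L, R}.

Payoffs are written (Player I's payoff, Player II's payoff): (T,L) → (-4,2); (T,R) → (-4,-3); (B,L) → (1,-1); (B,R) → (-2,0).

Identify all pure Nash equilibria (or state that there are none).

(B, R)

(T, L): Player I prefers B (1 > -4) — not an equilibrium.
(T, R): Player I prefers B (-2 > -4); Player II prefers L (2 > -3) — not an equilibrium.
(B, L): Player II prefers R (0 > -1) — not an equilibrium.
(B, R): Player I gets -2 ≥ -4 from T, and Player II gets 0 ≥ -1 from L — Nash equilibrium.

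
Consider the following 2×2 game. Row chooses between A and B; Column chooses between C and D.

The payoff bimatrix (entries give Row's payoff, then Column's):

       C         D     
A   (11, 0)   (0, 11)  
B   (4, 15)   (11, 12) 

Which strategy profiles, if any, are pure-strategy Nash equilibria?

none

(A, C): Column prefers D (11 > 0) — not an equilibrium.
(A, D): Row prefers B (11 > 0) — not an equilibrium.
(B, C): Row prefers A (11 > 4) — not an equilibrium.
(B, D): Column prefers C (15 > 12) — not an equilibrium.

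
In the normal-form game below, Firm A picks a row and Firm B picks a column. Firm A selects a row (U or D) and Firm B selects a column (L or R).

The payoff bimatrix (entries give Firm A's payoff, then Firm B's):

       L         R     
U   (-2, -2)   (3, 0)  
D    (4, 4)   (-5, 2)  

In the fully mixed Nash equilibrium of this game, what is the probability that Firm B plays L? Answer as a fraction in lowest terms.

4/7

Let q be the probability that Firm B plays L. In a completely mixed equilibrium, Firm A must be indifferent between U and D.
Firm A's expected payoff from U is −2q + 3(1−q); from D it is 4q − 5(1−q).
Setting these equal: −5q + 3 = 9q − 5, so q = 4/7.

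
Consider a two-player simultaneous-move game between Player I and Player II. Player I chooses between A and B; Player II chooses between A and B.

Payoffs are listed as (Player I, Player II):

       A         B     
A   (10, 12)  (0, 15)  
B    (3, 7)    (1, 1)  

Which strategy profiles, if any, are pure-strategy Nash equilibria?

none

(A, A): Player II prefers B (15 > 12) — not an equilibrium.
(A, B): Player I prefers B (1 > 0) — not an equilibrium.
(B, A): Player I prefers A (10 > 3) — not an equilibrium.
(B, B): Player II prefers A (7 > 1) — not an equilibrium.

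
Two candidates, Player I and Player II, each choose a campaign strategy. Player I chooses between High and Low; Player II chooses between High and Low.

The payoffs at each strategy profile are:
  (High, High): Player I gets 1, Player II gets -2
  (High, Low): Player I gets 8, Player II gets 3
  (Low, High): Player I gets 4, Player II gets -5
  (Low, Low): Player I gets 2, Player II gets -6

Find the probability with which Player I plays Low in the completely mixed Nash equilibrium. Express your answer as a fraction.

Let x be the probability that Player I plays High. In a completely mixed equilibrium, Player II must be indifferent between High and Low.
Player II's expected payoff from High is −2x − 5(1−x); from Low it is 3x − 6(1−x).
Setting these equal: 3x − 5 = 9x − 6, so x = 1/6.
Therefore Player I plays Low with probability 1 − 1/6 = 5/6.

5/6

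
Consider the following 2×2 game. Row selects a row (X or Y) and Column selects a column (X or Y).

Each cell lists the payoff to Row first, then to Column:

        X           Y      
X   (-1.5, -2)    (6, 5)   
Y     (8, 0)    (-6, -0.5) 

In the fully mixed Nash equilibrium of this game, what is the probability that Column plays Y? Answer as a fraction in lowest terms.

Let q be the probability that Column plays X. In a completely mixed equilibrium, Row must be indifferent between X and Y.
Row's expected payoff from X is −1.5q + 6(1−q); from Y it is 8q − 6(1−q).
Setting these equal: −7.5q + 6 = 14q − 6, so q = 24/43.
Therefore Column plays Y with probability 1 − 24/43 = 19/43.

19/43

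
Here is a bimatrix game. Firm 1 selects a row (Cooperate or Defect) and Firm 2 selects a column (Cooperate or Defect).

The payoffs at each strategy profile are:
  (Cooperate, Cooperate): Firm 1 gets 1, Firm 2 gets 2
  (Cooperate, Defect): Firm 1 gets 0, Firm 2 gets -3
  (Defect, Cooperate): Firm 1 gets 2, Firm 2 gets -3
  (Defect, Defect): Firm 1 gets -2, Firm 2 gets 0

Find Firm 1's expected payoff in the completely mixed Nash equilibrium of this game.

2/3

First find y, the probability Firm 2 plays Cooperate, from Firm 1's indifference between Cooperate and Defect: y = 2y − 2(1−y), giving y = 2/3.
Since Firm 1 is indifferent in equilibrium, Firm 1's expected payoff equals the payoff from either row against (2/3, 1/3). Using Cooperate: (2/3) = 2/3.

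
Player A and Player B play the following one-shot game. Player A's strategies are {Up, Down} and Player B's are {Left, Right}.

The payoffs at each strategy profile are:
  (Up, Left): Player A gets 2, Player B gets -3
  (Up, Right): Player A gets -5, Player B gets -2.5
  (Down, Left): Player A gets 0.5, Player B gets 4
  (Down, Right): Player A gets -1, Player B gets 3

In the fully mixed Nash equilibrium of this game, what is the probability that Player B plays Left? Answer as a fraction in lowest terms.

8/11

Let y be the probability that Player B plays Left. In a completely mixed equilibrium, Player A must be indifferent between Up and Down.
Player A's expected payoff from Up is 2y − 5(1−y); from Down it is 0.5y − (1−y).
Setting these equal: 7y − 5 = 1.5y − 1, so y = 8/11.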